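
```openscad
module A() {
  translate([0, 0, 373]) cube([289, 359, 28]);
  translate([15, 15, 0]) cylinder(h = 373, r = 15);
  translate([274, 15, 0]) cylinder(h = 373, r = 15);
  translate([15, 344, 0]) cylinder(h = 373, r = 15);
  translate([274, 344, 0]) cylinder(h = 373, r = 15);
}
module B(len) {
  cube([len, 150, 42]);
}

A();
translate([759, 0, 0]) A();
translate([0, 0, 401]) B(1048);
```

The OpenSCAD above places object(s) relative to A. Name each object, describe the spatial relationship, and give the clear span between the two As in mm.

Second stool starts at x = 759; first ends at x = 289; clear span = 759 − 289 = 470 mm.

A is a stool. B is a beam. A beam spans the tops of two stools. The clear span between the two stools is 470 mm.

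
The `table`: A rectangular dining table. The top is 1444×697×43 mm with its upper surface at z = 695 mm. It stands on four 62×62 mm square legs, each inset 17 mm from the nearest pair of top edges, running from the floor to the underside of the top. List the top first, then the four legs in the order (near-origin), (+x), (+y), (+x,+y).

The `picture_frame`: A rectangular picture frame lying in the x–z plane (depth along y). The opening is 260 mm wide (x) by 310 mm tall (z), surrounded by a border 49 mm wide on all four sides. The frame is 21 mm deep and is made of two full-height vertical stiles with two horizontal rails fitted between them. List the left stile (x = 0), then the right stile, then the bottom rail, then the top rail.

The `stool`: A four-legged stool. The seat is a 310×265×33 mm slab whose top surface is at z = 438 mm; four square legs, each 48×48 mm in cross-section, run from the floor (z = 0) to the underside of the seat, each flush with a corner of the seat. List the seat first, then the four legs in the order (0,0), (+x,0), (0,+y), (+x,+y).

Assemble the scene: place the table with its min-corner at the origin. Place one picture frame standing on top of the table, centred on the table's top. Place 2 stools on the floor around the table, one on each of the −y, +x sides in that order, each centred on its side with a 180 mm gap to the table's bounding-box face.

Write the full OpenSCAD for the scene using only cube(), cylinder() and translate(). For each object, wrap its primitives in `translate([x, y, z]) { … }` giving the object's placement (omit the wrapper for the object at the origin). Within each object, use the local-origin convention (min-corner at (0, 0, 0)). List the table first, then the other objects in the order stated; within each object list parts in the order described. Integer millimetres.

translate([0, 0, 652]) cube([1444, 697, 43]);
translate([17, 17, 0]) cube([62, 62, 652]);
translate([1365, 17, 0]) cube([62, 62, 652]);
translate([17, 618, 0]) cube([62, 62, 652]);
translate([1365, 618, 0]) cube([62, 62, 652]);
translate([543, 338, 695]) {
  cube([49, 21, 408]);
  translate([309, 0, 0]) cube([49, 21, 408]);
  translate([49, 0, 0]) cube([260, 21, 49]);
  translate([49, 0, 359]) cube([260, 21, 49]);
}
translate([567, -445, 0]) {
  translate([0, 0, 405]) cube([310, 265, 33]);
  cube([48, 48, 405]);
  translate([262, 0, 0]) cube([48, 48, 405]);
  translate([0, 217, 0]) cube([48, 48, 405]);
  translate([262, 217, 0]) cube([48, 48, 405]);
}
translate([1624, 216, 0]) {
  translate([0, 0, 405]) cube([310, 265, 33]);
  cube([48, 48, 405]);
  translate([262, 0, 0]) cube([48, 48, 405]);
  translate([0, 217, 0]) cube([48, 48, 405]);
  translate([262, 217, 0]) cube([48, 48, 405]);
}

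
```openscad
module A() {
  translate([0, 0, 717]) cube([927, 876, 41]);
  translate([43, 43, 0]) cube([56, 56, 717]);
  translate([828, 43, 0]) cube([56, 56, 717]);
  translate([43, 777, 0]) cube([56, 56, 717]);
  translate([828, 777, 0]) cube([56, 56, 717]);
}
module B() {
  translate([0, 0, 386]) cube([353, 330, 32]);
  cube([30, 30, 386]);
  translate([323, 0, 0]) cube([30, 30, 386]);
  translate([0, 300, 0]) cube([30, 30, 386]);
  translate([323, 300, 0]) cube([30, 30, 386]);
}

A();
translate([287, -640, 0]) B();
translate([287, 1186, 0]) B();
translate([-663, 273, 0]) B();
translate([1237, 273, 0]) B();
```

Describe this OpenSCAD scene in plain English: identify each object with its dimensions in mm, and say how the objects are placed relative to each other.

A is a table with a 927×876 mm rectangular top, 41 mm thick, top surface at z = 758 mm, supported by four 56×56 mm square legs, each inset 43 mm from the nearest pair of top edges, running from the floor.

B is a four-legged stool. The seat is a 353×330×32 mm slab whose top surface is at z = 418 mm; four square legs, each 30×30 mm in cross-section, run from the floor (z = 0) to the underside of the seat, each flush with a corner of the seat.

Four stools sit around the table at the −y, +y, −x, +x sides.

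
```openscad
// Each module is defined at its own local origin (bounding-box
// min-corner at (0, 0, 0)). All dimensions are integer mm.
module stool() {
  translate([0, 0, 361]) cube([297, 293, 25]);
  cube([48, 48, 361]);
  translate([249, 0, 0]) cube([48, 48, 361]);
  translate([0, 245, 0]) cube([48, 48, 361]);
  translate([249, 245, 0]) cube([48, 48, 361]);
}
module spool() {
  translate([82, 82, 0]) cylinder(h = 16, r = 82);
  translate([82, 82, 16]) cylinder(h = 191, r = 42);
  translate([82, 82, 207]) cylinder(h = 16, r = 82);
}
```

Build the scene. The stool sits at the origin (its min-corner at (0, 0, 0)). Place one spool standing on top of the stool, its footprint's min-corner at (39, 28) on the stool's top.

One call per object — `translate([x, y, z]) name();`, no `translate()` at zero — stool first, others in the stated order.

stool();
translate([39, 28, 386]) spool();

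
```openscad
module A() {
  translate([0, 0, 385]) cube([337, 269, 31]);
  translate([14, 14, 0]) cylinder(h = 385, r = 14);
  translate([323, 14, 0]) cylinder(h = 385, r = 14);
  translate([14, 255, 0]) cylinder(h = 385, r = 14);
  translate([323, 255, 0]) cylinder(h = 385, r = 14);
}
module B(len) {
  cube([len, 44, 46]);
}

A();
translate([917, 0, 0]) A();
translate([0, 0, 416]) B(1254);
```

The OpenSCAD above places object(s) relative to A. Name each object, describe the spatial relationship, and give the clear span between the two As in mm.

A is a stool. B is a beam. A beam spans the tops of two stools. The clear span between the two stools is 580 mm.

Second stool starts at x = 917; first ends at x = 337; clear span = 917 − 337 = 580 mm.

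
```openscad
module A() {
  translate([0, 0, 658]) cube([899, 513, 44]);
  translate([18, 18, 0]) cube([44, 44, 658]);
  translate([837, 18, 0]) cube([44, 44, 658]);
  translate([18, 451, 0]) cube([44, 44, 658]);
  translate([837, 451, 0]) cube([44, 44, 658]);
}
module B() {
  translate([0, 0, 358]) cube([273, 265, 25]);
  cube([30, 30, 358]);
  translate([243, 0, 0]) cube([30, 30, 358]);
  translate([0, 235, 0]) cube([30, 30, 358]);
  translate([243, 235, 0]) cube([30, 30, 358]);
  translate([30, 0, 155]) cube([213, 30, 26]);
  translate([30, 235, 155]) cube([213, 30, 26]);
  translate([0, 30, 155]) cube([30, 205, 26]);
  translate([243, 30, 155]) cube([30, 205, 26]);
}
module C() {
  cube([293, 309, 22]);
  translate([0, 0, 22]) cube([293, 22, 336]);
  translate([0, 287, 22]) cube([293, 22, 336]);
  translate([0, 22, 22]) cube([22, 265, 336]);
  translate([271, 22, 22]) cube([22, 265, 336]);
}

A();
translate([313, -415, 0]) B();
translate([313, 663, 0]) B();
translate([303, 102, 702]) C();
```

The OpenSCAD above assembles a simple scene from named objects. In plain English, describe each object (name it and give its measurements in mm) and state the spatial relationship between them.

A is a table with a 899×513 mm rectangular top, 44 mm thick, top surface at z = 702 mm, supported by four 44×44 mm square legs, each inset 18 mm from the nearest pair of top edges, running from the floor.

B is a four-legged stool. The seat is a 273×265×25 mm slab whose top surface is at z = 383 mm; four square legs, each 30×30 mm in cross-section, run from the floor (z = 0) to the underside of the seat, each flush with a corner of the seat. Four stretchers, 30 mm wide and 26 mm tall, connect adjacent legs with their undersides at z = 155 mm, each running between the inner faces of the legs it joins and aligned with the legs' outer faces on the other axis.

C is an open-topped rectangular box: outside dimensions 293×309×358 mm, with a uniform wall and base thickness of 22 mm. The base is a full 293×309 slab on the floor; four walls sit on top of the base. The front and back walls (the −y and +y sides) span the full width; the two side walls fit between them.

Two stools sit around the table at the −y, +y sides. The open box is on top of the table, centred.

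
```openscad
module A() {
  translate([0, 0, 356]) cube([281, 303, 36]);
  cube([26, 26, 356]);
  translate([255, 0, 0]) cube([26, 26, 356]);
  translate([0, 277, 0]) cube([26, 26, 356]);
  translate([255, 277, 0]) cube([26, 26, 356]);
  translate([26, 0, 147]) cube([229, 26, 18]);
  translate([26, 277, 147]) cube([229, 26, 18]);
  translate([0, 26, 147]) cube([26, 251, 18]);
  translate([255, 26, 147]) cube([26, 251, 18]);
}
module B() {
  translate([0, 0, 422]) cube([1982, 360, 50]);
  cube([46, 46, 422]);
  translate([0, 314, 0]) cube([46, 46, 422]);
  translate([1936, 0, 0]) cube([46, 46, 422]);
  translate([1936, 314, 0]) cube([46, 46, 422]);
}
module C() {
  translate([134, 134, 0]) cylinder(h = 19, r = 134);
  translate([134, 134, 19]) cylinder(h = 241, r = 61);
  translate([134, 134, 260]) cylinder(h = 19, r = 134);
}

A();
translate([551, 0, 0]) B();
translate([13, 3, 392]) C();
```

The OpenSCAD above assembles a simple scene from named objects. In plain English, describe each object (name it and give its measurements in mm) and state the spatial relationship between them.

A is a simple wooden stool: a rectangular seat 281 mm (x) by 303 mm (y), 36 mm thick, top face at z = 392 mm, on four square legs, each 26×26 mm in cross-section. The legs rest on z = 0, each flush with a corner of the seat. Four stretchers, 26 mm wide and 18 mm tall, connect adjacent legs with their undersides at z = 147 mm, each running between the inner faces of the legs it joins and aligned with the legs' outer faces on the other axis.

B is a bench: a 1982×360 mm seat slab, 50 mm thick, top at z = 472 mm, on four 46×46 mm square legs flush with the seat corners and standing on z = 0.

C is a spool: two coaxial disc flanges of radius 134 mm and thickness 19 mm, joined by a core cylinder of radius 61 mm and height 241 mm. The lower flange rests on z = 0 and the three cylinders share a vertical axis.

The bench is on the floor beside the stool on its +x side. The spool is on top of the stool.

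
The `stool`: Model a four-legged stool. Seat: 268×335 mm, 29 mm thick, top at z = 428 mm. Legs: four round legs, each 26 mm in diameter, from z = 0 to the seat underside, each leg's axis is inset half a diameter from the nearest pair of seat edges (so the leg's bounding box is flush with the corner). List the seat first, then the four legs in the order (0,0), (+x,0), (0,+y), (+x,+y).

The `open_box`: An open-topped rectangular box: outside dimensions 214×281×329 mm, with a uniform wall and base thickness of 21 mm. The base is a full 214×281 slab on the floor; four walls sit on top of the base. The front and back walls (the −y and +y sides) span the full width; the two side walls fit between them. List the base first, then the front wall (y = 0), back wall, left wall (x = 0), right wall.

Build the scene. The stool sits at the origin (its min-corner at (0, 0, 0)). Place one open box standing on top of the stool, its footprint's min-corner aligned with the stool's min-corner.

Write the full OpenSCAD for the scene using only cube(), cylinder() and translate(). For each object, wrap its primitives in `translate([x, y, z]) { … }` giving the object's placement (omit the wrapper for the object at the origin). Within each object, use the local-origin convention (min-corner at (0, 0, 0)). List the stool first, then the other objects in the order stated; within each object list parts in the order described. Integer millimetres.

translate([0, 0, 399]) cube([268, 335, 29]);
translate([13, 13, 0]) cylinder(h = 399, r = 13);
translate([255, 13, 0]) cylinder(h = 399, r = 13);
translate([13, 322, 0]) cylinder(h = 399, r = 13);
translate([255, 322, 0]) cylinder(h = 399, r = 13);
translate([0, 0, 428]) {
  cube([214, 281, 21]);
  translate([0, 0, 21]) cube([214, 21, 308]);
  translate([0, 260, 21]) cube([214, 21, 308]);
  translate([0, 21, 21]) cube([21, 239, 308]);
  translate([193, 21, 21]) cube([21, 239, 308]);
}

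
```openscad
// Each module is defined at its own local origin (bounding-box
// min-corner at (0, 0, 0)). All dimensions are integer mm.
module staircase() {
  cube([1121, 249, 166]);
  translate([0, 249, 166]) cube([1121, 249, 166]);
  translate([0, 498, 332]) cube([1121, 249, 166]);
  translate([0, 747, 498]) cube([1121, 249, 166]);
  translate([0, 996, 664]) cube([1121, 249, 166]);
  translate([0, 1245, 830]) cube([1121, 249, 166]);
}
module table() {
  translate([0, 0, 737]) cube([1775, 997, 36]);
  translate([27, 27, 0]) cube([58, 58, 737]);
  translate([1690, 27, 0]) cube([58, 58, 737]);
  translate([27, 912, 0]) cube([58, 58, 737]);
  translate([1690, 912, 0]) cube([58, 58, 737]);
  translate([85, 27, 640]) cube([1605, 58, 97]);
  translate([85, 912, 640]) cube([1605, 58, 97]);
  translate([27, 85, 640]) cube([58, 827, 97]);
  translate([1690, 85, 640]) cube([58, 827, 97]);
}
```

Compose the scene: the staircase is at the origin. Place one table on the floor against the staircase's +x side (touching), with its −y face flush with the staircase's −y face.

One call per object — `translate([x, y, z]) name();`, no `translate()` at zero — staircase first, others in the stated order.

staircase();
translate([1121, 0, 0]) table();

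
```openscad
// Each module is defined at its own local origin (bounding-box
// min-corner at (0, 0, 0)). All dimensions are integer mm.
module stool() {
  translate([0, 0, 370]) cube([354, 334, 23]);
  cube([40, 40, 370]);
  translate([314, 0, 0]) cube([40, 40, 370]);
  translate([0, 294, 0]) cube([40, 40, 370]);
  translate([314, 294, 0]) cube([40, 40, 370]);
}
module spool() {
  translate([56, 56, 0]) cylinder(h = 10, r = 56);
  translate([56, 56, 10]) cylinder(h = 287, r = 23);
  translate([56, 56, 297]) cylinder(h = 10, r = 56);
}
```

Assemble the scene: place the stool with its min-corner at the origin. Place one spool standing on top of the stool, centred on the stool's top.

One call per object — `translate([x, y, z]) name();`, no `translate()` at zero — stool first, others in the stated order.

stool();
translate([121, 111, 393]) spool();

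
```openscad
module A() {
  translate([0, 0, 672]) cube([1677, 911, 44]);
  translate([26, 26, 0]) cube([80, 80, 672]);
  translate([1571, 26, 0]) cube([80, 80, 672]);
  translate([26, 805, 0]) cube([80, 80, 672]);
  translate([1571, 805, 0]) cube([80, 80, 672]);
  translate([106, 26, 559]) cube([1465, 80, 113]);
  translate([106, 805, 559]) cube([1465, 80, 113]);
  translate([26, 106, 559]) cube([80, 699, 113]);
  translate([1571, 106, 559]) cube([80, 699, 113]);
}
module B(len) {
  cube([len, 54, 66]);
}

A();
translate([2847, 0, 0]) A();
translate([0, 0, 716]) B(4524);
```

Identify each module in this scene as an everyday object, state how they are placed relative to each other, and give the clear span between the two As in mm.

A is a table. B is a beam. A beam spans the tops of two tables. The clear span between the two tables is 1170 mm.

Second table starts at x = 2847; first ends at x = 1677; clear span = 2847 − 1677 = 1170 mm.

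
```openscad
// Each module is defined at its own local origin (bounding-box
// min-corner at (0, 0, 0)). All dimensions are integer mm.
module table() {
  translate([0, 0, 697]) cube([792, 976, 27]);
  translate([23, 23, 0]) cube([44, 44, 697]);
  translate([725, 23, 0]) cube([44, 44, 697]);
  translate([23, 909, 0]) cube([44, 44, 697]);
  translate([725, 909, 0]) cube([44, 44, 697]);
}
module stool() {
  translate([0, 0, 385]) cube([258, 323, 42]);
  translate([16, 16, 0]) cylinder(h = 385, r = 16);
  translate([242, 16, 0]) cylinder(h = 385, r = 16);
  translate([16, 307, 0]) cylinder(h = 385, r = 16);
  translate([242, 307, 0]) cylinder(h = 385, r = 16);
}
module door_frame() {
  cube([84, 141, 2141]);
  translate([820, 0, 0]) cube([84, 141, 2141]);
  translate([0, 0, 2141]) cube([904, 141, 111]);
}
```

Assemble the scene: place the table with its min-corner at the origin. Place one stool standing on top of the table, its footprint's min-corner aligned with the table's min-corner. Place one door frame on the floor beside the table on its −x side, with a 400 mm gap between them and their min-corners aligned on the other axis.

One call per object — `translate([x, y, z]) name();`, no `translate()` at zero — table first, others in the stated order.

table();
translate([0, 0, 724]) stool();
translate([-1304, 0, 0]) door_frame();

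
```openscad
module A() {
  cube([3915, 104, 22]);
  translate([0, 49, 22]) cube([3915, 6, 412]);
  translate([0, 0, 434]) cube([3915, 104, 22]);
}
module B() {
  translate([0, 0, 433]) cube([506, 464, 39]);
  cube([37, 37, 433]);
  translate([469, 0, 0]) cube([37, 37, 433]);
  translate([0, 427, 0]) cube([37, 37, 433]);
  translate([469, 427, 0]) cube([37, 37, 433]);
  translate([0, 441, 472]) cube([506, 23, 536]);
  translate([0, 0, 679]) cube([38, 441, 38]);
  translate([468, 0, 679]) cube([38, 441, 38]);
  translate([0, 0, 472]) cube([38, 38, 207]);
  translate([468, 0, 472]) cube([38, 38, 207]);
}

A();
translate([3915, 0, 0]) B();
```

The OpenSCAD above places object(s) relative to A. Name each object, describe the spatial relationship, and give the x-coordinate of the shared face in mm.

A is an I-beam. B is a chair. The chair is against the I-beam's +x side, with their −y faces flush. The x-coordinate of the shared face is 3915 mm.

The I-beam's +x face and the chair's −x face are both at x = 3915 mm.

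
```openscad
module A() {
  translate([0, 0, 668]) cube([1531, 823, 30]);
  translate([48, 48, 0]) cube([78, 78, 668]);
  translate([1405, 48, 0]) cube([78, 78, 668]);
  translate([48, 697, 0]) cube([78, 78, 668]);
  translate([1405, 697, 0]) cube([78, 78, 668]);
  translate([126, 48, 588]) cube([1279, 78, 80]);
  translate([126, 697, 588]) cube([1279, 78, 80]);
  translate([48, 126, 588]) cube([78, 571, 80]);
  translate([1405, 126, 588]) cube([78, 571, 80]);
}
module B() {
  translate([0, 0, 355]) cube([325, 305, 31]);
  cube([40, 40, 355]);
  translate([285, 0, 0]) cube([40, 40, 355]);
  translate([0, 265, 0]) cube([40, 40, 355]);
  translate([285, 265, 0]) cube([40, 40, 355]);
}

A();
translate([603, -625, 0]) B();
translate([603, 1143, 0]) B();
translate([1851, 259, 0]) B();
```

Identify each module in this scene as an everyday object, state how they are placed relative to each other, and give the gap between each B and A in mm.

Each stool's nearest face is 320 mm from the table's bounding box.

A is a table. B is a stool. Three stools sit around the table at the −y, +y, +x sides. The gap between each stool and the table is 320 mm.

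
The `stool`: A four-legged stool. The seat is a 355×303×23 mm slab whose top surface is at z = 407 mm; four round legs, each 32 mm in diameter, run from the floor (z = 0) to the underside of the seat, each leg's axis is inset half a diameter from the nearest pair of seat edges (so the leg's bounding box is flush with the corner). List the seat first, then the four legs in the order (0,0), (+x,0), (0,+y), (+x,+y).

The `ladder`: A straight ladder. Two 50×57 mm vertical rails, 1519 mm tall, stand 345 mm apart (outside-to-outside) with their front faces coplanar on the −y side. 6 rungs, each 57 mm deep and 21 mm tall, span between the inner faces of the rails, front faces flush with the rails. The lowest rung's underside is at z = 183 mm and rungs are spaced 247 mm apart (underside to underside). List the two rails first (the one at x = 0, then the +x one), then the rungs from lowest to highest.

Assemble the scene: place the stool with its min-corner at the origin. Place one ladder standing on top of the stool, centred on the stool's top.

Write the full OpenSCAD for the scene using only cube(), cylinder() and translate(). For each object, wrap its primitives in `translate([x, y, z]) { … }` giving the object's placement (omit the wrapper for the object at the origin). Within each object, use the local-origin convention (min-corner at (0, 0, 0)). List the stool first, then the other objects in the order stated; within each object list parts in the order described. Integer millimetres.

translate([0, 0, 384]) cube([355, 303, 23]);
translate([16, 16, 0]) cylinder(h = 384, r = 16);
translate([339, 16, 0]) cylinder(h = 384, r = 16);
translate([16, 287, 0]) cylinder(h = 384, r = 16);
translate([339, 287, 0]) cylinder(h = 384, r = 16);
translate([5, 123, 407]) {
  cube([50, 57, 1519]);
  translate([295, 0, 0]) cube([50, 57, 1519]);
  translate([50, 0, 183]) cube([245, 57, 21]);
  translate([50, 0, 430]) cube([245, 57, 21]);
  translate([50, 0, 677]) cube([245, 57, 21]);
  translate([50, 0, 924]) cube([245, 57, 21]);
  translate([50, 0, 1171]) cube([245, 57, 21]);
  translate([50, 0, 1418]) cube([245, 57, 21]);
}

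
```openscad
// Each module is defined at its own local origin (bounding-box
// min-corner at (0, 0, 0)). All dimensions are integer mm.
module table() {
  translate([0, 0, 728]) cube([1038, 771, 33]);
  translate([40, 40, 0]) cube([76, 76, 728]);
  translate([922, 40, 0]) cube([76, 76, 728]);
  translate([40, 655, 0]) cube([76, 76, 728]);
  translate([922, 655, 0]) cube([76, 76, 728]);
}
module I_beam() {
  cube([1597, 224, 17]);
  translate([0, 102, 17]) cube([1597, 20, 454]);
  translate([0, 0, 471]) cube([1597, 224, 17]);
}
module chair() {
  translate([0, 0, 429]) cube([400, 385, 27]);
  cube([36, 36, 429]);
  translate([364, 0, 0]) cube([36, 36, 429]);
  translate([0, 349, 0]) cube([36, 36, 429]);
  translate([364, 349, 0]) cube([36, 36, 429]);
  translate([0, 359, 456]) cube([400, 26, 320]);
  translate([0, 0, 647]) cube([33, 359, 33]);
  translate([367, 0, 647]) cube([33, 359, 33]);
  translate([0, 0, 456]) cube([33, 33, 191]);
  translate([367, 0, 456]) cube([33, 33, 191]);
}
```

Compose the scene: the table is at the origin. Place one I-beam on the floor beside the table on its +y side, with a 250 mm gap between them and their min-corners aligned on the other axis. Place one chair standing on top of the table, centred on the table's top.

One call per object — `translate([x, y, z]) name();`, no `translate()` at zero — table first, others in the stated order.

table();
translate([0, 1021, 0]) I_beam();
translate([319, 193, 761]) chair();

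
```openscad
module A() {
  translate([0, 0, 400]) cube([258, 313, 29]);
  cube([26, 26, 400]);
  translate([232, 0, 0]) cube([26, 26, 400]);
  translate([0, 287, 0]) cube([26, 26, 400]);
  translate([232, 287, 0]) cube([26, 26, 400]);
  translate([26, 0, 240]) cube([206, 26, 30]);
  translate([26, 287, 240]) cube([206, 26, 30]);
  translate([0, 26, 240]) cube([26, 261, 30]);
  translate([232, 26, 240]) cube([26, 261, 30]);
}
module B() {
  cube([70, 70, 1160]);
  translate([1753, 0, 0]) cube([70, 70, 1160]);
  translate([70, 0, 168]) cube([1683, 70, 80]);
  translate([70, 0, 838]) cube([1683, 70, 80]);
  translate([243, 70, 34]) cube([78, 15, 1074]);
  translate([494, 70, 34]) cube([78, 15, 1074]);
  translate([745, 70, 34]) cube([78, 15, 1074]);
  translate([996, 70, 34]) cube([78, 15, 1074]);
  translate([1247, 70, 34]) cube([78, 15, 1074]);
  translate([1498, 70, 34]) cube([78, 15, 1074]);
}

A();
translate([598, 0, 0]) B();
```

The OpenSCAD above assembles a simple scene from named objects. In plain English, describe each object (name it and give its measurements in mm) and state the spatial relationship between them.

A is a four-legged stool. The seat is 258×313 mm, 29 mm thick, top at z = 429 mm. It stands on four square legs, each 26×26 mm in cross-section, from z = 0 to the seat underside, each flush with a corner of the seat. Four stretchers, 26 mm wide and 30 mm tall, connect adjacent legs with their undersides at z = 240 mm, each running between the inner faces of the legs it joins and aligned with the legs' outer faces on the other axis.

B is a fence section. Two 70×70 mm posts, 1160 mm tall, stand on the floor with a clear span of 1683 mm between their inner faces. Two horizontal rails of 70×80 mm section span the gap between the posts with their undersides at z = 168 mm and z = 838 mm, flush with the posts' −y face. 6 pickets, each 78 mm wide, 15 mm thick and 1074 mm tall, are fixed to the +y face of the rails with their bottoms at z = 34 mm, evenly spaced across the span with equal gaps (rounded down to the nearest mm) at the −x end and between each pair — any rounding remainder accumulates at the +x end.

The fence section is on the floor beside the stool on its +x side.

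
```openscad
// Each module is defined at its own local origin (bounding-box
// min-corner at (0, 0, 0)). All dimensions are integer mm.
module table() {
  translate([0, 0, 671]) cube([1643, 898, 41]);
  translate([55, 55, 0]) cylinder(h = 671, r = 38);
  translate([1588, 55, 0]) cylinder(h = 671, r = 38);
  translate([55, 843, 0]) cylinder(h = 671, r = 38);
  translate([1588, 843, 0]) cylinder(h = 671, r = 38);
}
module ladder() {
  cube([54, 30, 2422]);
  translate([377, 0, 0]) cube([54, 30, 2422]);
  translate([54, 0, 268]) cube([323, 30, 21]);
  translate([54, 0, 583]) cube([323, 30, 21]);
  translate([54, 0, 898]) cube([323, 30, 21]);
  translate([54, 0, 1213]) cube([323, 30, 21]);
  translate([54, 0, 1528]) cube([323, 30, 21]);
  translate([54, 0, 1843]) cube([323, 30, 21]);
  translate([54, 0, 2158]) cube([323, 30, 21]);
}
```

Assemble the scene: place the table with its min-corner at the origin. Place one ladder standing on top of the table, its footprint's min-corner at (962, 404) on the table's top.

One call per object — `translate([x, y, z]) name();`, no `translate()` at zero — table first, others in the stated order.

table();
translate([962, 404, 712]) ladder();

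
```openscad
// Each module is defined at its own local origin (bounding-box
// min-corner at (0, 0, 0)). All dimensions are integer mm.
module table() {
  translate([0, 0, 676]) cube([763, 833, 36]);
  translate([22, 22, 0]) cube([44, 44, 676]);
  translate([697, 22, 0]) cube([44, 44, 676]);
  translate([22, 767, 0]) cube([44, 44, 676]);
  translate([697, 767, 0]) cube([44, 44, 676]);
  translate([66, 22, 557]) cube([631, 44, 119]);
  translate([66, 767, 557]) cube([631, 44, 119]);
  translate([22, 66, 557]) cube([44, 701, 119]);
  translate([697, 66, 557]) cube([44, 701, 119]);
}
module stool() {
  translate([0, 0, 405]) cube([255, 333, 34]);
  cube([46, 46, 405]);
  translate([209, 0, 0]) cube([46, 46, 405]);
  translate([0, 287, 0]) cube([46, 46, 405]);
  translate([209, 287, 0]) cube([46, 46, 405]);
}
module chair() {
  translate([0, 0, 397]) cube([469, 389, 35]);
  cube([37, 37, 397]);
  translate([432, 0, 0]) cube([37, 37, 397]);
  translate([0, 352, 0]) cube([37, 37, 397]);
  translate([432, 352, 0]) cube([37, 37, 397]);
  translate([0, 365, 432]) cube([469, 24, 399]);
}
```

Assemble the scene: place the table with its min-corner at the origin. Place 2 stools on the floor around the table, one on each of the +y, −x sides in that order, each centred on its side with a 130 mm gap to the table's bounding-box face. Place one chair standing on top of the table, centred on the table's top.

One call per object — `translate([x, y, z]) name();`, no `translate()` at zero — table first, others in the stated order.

table();
translate([254, 963, 0]) stool();
translate([-385, 250, 0]) stool();
translate([147, 222, 712]) chair();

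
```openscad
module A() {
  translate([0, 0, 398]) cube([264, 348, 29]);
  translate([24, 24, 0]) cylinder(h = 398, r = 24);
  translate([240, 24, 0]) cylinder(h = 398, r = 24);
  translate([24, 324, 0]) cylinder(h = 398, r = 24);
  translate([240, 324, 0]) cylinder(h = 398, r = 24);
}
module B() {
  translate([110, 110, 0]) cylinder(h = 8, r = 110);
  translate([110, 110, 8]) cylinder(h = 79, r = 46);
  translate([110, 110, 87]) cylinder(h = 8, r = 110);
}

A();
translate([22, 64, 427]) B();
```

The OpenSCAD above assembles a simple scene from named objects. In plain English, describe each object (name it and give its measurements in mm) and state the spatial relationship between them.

A is a simple wooden stool: a rectangular seat 264 mm (x) by 348 mm (y), 29 mm thick, top face at z = 427 mm, on four round legs, each 48 mm in diameter. The legs rest on z = 0, each leg's axis is inset half a diameter from the nearest pair of seat edges (so the leg's bounding box is flush with the corner).

B is a spool: two coaxial disc flanges of radius 110 mm and thickness 8 mm, joined by a core cylinder of radius 46 mm and height 79 mm. The lower flange rests on z = 0 and the three cylinders share a vertical axis.

The spool is on top of the stool, centred.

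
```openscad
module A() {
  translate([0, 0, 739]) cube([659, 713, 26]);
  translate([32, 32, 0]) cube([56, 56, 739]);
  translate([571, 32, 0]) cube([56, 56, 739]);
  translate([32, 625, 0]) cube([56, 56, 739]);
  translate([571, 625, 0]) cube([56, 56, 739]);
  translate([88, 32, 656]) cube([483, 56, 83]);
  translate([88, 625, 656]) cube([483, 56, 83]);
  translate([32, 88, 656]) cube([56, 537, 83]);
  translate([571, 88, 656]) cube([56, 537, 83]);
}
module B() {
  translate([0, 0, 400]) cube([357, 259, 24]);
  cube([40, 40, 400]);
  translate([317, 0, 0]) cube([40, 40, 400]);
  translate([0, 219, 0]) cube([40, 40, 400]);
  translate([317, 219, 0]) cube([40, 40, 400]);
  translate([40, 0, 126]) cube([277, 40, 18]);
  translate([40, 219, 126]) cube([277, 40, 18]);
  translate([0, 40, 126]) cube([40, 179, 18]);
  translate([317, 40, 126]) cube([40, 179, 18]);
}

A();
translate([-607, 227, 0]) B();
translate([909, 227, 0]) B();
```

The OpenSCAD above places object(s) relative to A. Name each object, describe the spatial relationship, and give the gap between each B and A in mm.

A is a table. B is a stool. Two stools sit around the table at the −x, +x sides. The gap between each stool and the table is 250 mm.

Each stool's nearest face is 250 mm from the table's bounding box.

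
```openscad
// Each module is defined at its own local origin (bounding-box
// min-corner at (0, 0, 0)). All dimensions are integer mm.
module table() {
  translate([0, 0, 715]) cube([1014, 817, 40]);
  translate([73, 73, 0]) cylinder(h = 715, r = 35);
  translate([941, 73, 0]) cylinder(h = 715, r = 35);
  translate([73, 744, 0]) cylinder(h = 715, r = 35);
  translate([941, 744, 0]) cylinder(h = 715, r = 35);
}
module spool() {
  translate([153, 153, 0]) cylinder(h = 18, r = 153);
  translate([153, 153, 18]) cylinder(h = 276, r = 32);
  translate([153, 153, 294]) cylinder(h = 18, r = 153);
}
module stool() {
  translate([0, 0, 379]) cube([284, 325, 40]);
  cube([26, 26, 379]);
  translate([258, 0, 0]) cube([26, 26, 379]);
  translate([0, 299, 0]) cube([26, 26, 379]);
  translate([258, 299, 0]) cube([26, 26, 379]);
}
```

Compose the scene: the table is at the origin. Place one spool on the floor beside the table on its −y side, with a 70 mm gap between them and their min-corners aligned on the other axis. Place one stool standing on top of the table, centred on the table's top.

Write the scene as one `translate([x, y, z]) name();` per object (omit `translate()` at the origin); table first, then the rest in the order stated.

table();
translate([0, -376, 0]) spool();
translate([365, 246, 755]) stool();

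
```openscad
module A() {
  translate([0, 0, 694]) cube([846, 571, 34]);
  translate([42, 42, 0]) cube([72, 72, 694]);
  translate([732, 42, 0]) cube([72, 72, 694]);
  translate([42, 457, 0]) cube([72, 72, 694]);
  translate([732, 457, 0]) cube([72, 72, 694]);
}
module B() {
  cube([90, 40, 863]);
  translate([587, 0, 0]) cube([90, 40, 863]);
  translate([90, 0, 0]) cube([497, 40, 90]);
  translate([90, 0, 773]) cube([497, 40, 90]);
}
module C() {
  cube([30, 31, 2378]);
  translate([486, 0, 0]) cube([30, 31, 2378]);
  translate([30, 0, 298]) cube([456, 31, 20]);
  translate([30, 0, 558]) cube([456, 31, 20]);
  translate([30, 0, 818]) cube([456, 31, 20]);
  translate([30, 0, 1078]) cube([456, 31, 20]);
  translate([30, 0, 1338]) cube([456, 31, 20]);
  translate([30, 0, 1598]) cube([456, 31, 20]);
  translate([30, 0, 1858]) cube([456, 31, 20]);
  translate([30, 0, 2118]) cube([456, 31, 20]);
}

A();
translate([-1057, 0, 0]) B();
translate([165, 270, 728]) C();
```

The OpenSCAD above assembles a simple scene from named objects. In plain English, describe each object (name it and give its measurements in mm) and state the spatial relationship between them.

A is a table: top 846 mm (x) × 571 mm (y), 34 mm thick, upper face at z = 728 mm, on four 72×72 mm square legs, each inset 42 mm from the nearest pair of top edges, running from z = 0 to the bottom of the top.

B is a rectangular picture frame lying in the x–z plane (depth along y). The opening is 497 mm wide (x) by 683 mm tall (z), surrounded by a border 90 mm wide on all four sides. The frame is 40 mm deep and is made of two full-height vertical stiles with two horizontal rails fitted between them.

C is a wooden ladder with two side rails of 30×31 mm section and 2378 mm height, set 516 mm apart overall. Between them run 8 rectangular rungs (31 mm deep, 20 mm thick), front faces flush with the rails' −y face. The bottom of the first rung is 298 mm above the floor and each subsequent rung is 260 mm higher than the one below.

The picture frame is on the floor beside the table on its −x side. The ladder is on top of the table, centred.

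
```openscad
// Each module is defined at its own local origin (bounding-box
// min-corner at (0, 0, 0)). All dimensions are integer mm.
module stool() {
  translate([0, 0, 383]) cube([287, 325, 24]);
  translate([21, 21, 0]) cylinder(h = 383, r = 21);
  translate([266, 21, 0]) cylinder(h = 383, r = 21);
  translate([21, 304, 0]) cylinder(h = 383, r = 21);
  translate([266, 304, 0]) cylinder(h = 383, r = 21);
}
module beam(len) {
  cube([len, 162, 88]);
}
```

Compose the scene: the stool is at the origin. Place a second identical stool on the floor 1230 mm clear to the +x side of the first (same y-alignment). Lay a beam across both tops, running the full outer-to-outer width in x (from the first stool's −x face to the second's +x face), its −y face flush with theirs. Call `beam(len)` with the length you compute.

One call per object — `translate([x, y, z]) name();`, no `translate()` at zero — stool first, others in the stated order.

stool();
translate([1517, 0, 0]) stool();
translate([0, 0, 407]) beam(1804);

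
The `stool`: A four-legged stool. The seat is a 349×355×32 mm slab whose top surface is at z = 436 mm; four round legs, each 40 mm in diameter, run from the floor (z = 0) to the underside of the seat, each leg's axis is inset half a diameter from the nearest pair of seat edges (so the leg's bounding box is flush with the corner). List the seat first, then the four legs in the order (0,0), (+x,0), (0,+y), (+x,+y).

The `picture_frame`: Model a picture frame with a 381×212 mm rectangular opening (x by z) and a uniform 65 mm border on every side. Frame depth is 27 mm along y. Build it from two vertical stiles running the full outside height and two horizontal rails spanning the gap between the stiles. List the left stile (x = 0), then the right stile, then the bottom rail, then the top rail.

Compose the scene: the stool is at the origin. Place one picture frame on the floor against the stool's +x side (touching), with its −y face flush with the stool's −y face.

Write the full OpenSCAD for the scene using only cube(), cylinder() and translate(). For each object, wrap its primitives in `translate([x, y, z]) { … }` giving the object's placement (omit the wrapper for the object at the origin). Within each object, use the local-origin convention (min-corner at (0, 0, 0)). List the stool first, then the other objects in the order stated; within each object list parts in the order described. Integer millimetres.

translate([0, 0, 404]) cube([349, 355, 32]);
translate([20, 20, 0]) cylinder(h = 404, r = 20);
translate([329, 20, 0]) cylinder(h = 404, r = 20);
translate([20, 335, 0]) cylinder(h = 404, r = 20);
translate([329, 335, 0]) cylinder(h = 404, r = 20);
translate([349, 0, 0]) {
  cube([65, 27, 342]);
  translate([446, 0, 0]) cube([65, 27, 342]);
  translate([65, 0, 0]) cube([381, 27, 65]);
  translate([65, 0, 277]) cube([381, 27, 65]);
}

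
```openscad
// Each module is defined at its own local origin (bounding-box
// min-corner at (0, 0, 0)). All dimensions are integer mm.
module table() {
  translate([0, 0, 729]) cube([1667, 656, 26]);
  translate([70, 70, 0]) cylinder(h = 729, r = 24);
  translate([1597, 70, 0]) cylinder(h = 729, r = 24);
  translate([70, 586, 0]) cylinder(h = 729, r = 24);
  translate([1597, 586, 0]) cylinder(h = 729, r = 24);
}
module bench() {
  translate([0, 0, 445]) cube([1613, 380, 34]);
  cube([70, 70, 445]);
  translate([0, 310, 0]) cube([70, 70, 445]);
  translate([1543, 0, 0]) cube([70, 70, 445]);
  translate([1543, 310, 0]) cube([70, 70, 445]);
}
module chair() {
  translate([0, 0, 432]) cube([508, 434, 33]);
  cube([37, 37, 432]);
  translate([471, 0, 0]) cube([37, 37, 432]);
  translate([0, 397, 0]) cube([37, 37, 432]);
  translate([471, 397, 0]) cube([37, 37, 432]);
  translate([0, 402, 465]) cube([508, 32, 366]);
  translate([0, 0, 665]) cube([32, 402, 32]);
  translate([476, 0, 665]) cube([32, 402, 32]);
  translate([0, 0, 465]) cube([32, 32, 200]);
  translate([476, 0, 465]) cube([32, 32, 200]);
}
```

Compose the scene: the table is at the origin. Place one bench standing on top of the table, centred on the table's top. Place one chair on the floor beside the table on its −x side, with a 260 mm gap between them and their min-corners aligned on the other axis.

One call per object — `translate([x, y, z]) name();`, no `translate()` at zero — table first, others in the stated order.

table();
translate([27, 138, 755]) bench();
translate([-768, 0, 0]) chair();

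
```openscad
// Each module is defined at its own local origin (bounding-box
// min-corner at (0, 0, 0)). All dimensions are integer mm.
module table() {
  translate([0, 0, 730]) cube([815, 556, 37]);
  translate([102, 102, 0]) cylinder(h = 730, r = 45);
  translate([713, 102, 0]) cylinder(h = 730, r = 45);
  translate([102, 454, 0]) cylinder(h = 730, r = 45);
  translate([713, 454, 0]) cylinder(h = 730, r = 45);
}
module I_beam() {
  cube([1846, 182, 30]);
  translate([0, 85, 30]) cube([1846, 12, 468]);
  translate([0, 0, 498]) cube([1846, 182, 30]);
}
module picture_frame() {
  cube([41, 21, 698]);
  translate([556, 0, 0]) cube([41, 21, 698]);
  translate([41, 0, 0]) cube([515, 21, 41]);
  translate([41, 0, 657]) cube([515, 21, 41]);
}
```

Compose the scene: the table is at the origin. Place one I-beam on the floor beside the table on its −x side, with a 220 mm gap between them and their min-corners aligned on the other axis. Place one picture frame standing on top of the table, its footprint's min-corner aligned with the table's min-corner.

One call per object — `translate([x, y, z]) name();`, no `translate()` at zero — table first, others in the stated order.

table();
translate([-2066, 0, 0]) I_beam();
translate([0, 0, 767]) picture_frame();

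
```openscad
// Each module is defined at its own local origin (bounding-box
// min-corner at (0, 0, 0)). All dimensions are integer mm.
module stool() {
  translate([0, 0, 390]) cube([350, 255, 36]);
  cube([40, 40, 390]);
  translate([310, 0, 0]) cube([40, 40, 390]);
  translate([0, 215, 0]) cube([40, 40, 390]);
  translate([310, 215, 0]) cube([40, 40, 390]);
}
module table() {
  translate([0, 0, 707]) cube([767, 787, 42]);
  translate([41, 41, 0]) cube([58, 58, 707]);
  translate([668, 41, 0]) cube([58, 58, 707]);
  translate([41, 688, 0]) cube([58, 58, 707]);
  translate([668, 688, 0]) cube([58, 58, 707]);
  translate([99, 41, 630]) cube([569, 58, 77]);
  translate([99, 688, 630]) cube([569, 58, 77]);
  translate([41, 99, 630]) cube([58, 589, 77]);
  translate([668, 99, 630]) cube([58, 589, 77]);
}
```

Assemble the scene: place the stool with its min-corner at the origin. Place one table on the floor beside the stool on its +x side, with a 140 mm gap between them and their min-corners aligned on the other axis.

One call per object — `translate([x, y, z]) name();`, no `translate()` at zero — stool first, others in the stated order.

stool();
translate([490, 0, 0]) table();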